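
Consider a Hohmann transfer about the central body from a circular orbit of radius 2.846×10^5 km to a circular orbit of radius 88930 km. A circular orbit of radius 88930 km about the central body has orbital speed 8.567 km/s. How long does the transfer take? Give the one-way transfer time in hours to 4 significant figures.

From the circular-orbit relation v² = μ/r at r = 88930 km: μ = v²r = (8.567)² × 88930 = 6.52688×10^6 km³/s².
Transfer-ellipse semi-major axis a_t = (r₁ + r₂)/2 = (2.846×10^5 + 88930)/2 = 1.86765×10^5 km.
By Kepler's third law the transfer-orbit period is T = 2π√(a_t³/μ), so t = T/2 = 99250 s.
Converting: 99250 s ÷ 3600 s/hour = 27.57 hours.

t = 27.57 hours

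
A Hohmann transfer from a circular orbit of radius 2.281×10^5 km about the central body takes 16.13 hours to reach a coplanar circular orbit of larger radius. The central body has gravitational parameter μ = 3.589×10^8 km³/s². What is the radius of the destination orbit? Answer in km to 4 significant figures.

r₂ = 7.655×10^5 km

Transfer time t = 16.13 hours = 58068 s, and t = π√(a_t³/μ).
So a_t = (μ t²/π²)^(1/3) = (3.589×10^8 × (58068)² / π²)^(1/3) = 4.9680×10^5 km.
Since a_t = (r₁ + r₂)/2, r₂ = 2a_t − r₁ = 2×4.9680×10^5 − 2.281×10^5 = 7.655×10^5 km.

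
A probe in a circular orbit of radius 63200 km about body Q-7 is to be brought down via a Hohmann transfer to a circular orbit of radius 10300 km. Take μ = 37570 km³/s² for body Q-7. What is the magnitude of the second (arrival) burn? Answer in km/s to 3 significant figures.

Δv₂ = 0.595 km/s

Semi-major axis of the transfer orbit: a_t = (63200 + 10300)/2 = 36750 km.
On the circular orbit at r = 10300 km, v_c = √(μ/r) = 1.9099 km/s.
Transfer-orbit speed at the same r (vis-viva, a = a_t): v_t = √[μ(2/r − 1/a_t)] = 2.5046 km/s.
Δv₂ = |v_t − v_c| = |2.5046 − 1.9099| = 0.5947 km/s.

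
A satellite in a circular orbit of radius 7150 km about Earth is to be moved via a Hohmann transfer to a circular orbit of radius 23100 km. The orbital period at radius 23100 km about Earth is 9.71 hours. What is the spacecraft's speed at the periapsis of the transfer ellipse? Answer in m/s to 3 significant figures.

From Kepler's third law T² = 4π²r³/μ at r = 23100 km, T = 9.71 hours = 9.71 × 3600 s = 34956 s: μ = 4π²r³/T² = 3.98247×10^5 km³/s².
Semi-major axis of the transfer orbit: a_t = (7150 + 23100)/2 = 15125 km.
At periapsis, r = 7150 km.
Applying v² = μ(2/r − 1/a_t): v = 9.223 km/s.

v = 9220 m/s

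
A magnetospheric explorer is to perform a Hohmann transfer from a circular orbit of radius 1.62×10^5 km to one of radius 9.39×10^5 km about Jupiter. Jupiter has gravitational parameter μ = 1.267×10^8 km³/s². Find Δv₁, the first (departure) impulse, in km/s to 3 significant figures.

Semi-major axis of the transfer orbit: a_t = (1.620×10^5 + 9.390×10^5)/2 = 5.505×10^5 km.
On the circular orbit at r = 1.620×10^5 km, v_c = √(μ/r) = 27.966 km/s.
Vis-viva on the transfer ellipse at r = 1.620×10^5 km gives v_t = √[μ(2/r − 1/a_t)] = 36.525 km/s.
Δv₁ = |v_t − v_c| = |36.525 − 27.966| = 8.559 km/s.

Δv₁ = 8.56 km/s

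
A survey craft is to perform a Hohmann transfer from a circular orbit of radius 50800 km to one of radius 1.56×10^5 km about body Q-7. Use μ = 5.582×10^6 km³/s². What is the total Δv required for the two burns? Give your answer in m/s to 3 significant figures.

Δv = 4180 m/s

Semi-major axis of the transfer orbit: a_t = (50800 + 1.560×10^5)/2 = 1.034×10^5 km.
Circular speed at r₁: v₁ = √(μ/r₁) = √(5.582×10^6/50800) = 10.4825 km/s.
On the transfer ellipse at r₁, v² = μ(2/r − 1/a) gives v_p = √[μ(2/r₁ − 1/a_t)] = 12.8755 km/s.
First burn Δv₁ = |v_p − v₁| = 2.393 km/s.
At r₂, v₂ = √(μ/r₂) = 5.982 km/s.
Transfer-orbit speed at r₂: v_a = √[μ(2/r₂ − 1/a_t)] = 4.193 km/s.
Second burn Δv₂ = |v₂ − v_a| = 1.789 km/s.
Δv = Δv₁ + Δv₂ = 2.393 + 1.789 = 4.182 km/s.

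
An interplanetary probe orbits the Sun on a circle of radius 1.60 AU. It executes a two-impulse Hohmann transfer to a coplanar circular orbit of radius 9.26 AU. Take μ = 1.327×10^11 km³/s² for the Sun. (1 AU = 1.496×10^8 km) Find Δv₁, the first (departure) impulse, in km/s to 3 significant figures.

Δv₁ = 7.20 km/s

In km: r₁ = 1.60 × 1.496×10^8 = 2.3936×10^8 km; r₂ = 9.26 × 1.496×10^8 = 1.385296×10^9 km.
The Hohmann ellipse has a_t = (r₁ + r₂)/2 = 8.12328×10^8 km.
On the circular orbit at r = 2.3936×10^8 km, v_c = √(μ/r) = 23.546 km/s.
Transfer-orbit speed at the same r (vis-viva, a = a_t): v_t = √[μ(2/r − 1/a_t)] = 30.748 km/s.
Δv₁ = |v_t − v_c| = |30.748 − 23.546| = 7.202 km/s.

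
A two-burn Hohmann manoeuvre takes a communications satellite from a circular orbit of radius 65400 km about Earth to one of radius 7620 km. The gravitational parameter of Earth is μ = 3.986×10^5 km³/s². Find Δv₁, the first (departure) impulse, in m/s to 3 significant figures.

The Hohmann ellipse has a_t = (r₁ + r₂)/2 = 36510 km.
Circular speed at r = 65400 km: v_c = √(μ/r) = 2.469 km/s.
Vis-viva on the transfer ellipse at r = 65400 km gives v_t = √[μ(2/r − 1/a_t)] = 1.128 km/s.
Δv₁ = |v_t − v_c| = |1.128 − 2.469| = 1.341 km/s.

Δv₁ = 1340 m/s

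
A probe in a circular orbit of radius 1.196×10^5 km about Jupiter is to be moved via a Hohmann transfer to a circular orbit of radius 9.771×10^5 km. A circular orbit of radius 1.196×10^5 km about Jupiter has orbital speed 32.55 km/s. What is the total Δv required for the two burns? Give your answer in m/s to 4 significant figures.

Δv = 16970 m/s

From the circular-orbit relation v² = μ/r at r = 1.196×10^5 km: μ = v²r = (32.55)² × 1.196×10^5 = 1.26716×10^8 km³/s².
Transfer-ellipse semi-major axis a_t = (r₁ + r₂)/2 = (1.196×10^5 + 9.771×10^5)/2 = 5.4835×10^5 km.
Circular speed at r₁: v₁ = √(μ/r₁) = √(1.26716×10^8/1.196×10^5) = 32.55 km/s.
Transfer-orbit speed at r₁ (v² = μ(2/r − 1/a)): v_p = √[μ(2/r₁ − 1/a_t)] = 43.45 km/s.
First burn Δv₁ = |v_p − v₁| = 10.90 km/s.
At r₂, v₂ = √(μ/r₂) = 11.388 km/s.
Transfer-orbit speed at r₂: v_a = √[μ(2/r₂ − 1/a_t)] = 5.3184 km/s.
Second burn Δv₂ = |v₂ − v_a| = 6.070 km/s.
Total Δv = Δv₁ + Δv₂ = 16.97 km/s.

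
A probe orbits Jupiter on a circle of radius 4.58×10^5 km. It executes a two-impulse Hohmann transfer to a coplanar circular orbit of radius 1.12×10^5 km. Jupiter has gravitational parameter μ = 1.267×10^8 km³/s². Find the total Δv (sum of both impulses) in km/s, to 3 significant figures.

Δv = 15.2 km/s

Transfer-ellipse semi-major axis a_t = (r₁ + r₂)/2 = (4.580×10^5 + 1.120×10^5)/2 = 2.850×10^5 km.
At r₁ the circular-orbit speed is v₁ = √(μ/r₁) = 16.6324 km/s.
On the transfer ellipse at r₁, vis-viva equation gives v_a = √[μ(2/r₁ − 1/a_t)] = 10.4266 km/s.
First burn Δv₁ = |v_a − v₁| = 6.206 km/s.
At r₂, v₂ = √(μ/r₂) = 33.634 km/s.
Transfer-orbit speed at r₂: v_p = √[μ(2/r₂ − 1/a_t)] = 42.637 km/s.
Second burn Δv₂ = |v₂ − v_p| = 9.003 km/s.
Δv = Δv₁ + Δv₂ = 6.206 + 9.003 = 15.21 km/s.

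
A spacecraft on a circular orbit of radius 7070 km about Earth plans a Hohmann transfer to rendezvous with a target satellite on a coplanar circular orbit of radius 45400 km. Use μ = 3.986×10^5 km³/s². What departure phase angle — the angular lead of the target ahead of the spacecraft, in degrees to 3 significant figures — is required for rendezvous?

Semi-major axis of the transfer orbit: a_t = (7070 + 45400)/2 = 26235 km.
The half-period of the transfer ellipse is t = π√(a_t³/μ) = 21140 s.
Target angular speed ω₂ = √(μ/r₂³) = 6.527×10^-5 rad/s.
Angle swept by the target during transfer: ω₂·t = 1.380 rad = 79.07°.
Arrival is 180° from departure on the ellipse, so φ = 180° − 79.07° = 101°.

φ = 101°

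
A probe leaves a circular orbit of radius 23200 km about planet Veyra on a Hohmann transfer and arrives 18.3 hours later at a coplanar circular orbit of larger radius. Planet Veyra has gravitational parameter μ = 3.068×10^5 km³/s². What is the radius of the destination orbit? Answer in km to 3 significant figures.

r₂ = 79400 km

Transfer time t = 18.3 hours = 65880 s, and t = π√(a_t³/μ).
So a_t = (μ t²/π²)^(1/3) = (3.068×10^5 × (65880)² / π²)^(1/3) = 51289 km.
Since a_t = (r₁ + r₂)/2, r₂ = 2a_t − r₁ = 2×51289 − 23200 = 79378 km.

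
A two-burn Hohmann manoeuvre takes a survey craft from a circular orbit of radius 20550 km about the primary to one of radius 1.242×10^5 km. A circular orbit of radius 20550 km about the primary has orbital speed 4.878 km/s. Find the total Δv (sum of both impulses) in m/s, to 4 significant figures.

Δv = 2439 m/s

From the circular-orbit relation v² = μ/r at r = 20550 km: μ = v²r = (4.878)² × 20550 = 4.88985×10^5 km³/s².
Semi-major axis of the transfer orbit: a_t = (20550 + 1.242×10^5)/2 = 72375 km.
Circular speed at r₁: v₁ = √(μ/r₁) = √(4.88985×10^5/20550) = 4.878 km/s.
On the transfer ellipse at r₁, vis-viva gives v_p = √[μ(2/r₁ − 1/a_t)] = 6.390 km/s.
First burn Δv₁ = |v_p − v₁| = 1.512 km/s.
At r₂, v₂ = √(μ/r₂) = 1.9842 km/s.
Transfer-orbit speed at r₂: v_a = √[μ(2/r₂ − 1/a_t)] = 1.0573 km/s.
Second burn Δv₂ = |v₂ − v_a| = 0.9269 km/s.
Total Δv = Δv₁ + Δv₂ = 2.439 km/s.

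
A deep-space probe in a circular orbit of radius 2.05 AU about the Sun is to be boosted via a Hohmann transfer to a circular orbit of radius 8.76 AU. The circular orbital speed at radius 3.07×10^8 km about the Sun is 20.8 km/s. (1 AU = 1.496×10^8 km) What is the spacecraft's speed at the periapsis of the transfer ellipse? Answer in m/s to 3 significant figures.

v = 26500 m/s

From the circular-orbit relation v² = μ/r at r = 3.07×10^8 km: μ = v²r = (20.8)² × 3.07×10^8 = 1.32820×10^11 km³/s².
In km: r₁ = 2.05 × 1.496×10^8 = 3.0668×10^8 km; r₂ = 8.76 × 1.496×10^8 = 1.310496×10^9 km.
Semi-major axis of the transfer orbit: a_t = (3.0668×10^8 + 1.310496×10^9)/2 = 8.08588×10^8 km.
The periapsis of the transfer ellipse is at r = 3.0668×10^8 km.
Vis-viva: v = √[μ(2/r − 1/a_t)] = √[1.32820×10^11 × (2/3.0668×10^8 − 1/8.08588×10^8)] = 26.49 km/s.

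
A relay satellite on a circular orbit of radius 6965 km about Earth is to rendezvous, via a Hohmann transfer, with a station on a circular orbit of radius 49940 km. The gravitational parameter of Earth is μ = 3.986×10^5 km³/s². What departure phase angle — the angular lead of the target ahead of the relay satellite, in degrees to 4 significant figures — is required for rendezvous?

The Hohmann ellipse has a_t = (r₁ + r₂)/2 = 28452.5 km.
Transfer time t = π√(a_t³/μ) = 23880 s.
The target's mean motion on its circular orbit is ω₂ = √(μ/r₂³) = 5.657×10^-5 rad/s.
Angle swept by the target during transfer: ω₂·t = 1.351 rad = 77.41°.
The relay satellite traverses 180° on the transfer ellipse, so the target must lead by 180° − 77.41° = 102.6°.

φ = 102.6°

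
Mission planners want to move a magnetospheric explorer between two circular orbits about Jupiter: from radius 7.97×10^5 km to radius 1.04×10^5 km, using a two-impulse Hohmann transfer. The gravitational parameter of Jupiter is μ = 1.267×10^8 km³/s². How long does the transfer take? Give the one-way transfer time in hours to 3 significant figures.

t = 23.4 hours

Semi-major axis of the transfer orbit: a_t = (7.970×10^5 + 1.040×10^5)/2 = 4.505×10^5 km.
By Kepler's third law the transfer-orbit period is T = 2π√(a_t³/μ), so t = T/2 = 84390 s.
Converting: 84390 s ÷ 3600 s/hour = 23.4 hours.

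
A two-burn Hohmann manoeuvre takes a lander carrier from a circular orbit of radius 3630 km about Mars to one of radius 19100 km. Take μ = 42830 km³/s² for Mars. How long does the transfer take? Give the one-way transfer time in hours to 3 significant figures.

t = 5.11 hours

Semi-major axis of the transfer orbit: a_t = (3630 + 19100)/2 = 11365 km.
Half the transfer-orbit period gives t = π√(a_t³/μ) = 18390 s.
Converting: 18390 s ÷ 3600 s/hour = 5.11 hours.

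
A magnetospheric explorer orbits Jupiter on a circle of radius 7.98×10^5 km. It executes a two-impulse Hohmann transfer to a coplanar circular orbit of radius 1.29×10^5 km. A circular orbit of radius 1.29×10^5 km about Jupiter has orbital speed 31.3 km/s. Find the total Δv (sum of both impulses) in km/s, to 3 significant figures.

From the circular-orbit relation v² = μ/r at r = 1.29×10^5 km: μ = v²r = (31.3)² × 1.29×10^5 = 1.26380×10^8 km³/s².
The Hohmann ellipse has a_t = (r₁ + r₂)/2 = 4.635×10^5 km.
At r₁ the circular-orbit speed is v₁ = √(μ/r₁) = 12.5846 km/s.
On the transfer ellipse at r₁, vis-viva gives v_a = √[μ(2/r₁ − 1/a_t)] = 6.63908 km/s.
First burn Δv₁ = |v_a − v₁| = 5.9455 km/s.
At r₂, v₂ = √(μ/r₂) = 31.3000 km/s.
Transfer-orbit speed at r₂: v_p = √[μ(2/r₂ − 1/a_t)] = 41.0696 km/s.
Second burn Δv₂ = |v₂ − v_p| = 9.7696 km/s.
Total Δv = Δv₁ + Δv₂ = 15.72 km/s.

Δv = 15.7 km/s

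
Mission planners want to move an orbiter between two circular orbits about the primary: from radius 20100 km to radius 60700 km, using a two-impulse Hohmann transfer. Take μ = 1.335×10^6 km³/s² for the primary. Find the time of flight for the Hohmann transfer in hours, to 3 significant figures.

Transfer-ellipse semi-major axis a_t = (r₁ + r₂)/2 = (20100 + 60700)/2 = 40400 km.
Transfer time t = π√(a_t³/μ) = π√((40400)³ / 1.335×10^6) = 22080 s.
Converting: 22080 s ÷ 3600 s/hour = 6.13 hours.

t = 6.13 hours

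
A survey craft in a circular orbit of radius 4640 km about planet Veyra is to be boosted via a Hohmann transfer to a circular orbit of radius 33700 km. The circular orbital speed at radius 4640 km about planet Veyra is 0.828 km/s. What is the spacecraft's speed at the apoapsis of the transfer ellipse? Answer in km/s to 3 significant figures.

From the circular-orbit relation v² = μ/r at r = 4640 km: μ = v²r = (0.828)² × 4640 = 3181.11 km³/s².
The Hohmann ellipse has a_t = (r₁ + r₂)/2 = 19170 km.
At apoapsis, r = 33700 km.
Vis-viva: v = √[μ(2/r − 1/a_t)] = √[3181.11 × (2/33700 − 1/19170)] = 0.1512 km/s.

v = 0.151 km/s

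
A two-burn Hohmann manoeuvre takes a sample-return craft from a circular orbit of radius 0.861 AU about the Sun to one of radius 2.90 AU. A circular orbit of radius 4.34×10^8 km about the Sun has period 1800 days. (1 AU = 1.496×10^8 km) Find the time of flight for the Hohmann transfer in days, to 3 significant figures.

From Kepler's third law T² = 4π²r³/μ at r = 4.34×10^8 km, T = 1800 days = 1800 × 86400 s = 1.5552×10^8 s: μ = 4π²r³/T² = 1.33431×10^11 km³/s².
In km: r₁ = 0.861 × 1.496×10^8 = 1.288056×10^8 km; r₂ = 2.90 × 1.496×10^8 = 4.3384×10^8 km.
The Hohmann ellipse has a_t = (r₁ + r₂)/2 = 2.813228×10^8 km.
Transfer time t = π√(a_t³/μ) = π√((2.813228×10^8)³ / 1.33431×10^11) = 4.058×10^7 s.
Converting: 4.058×10^7 s ÷ 86400 s/day = 470 days.

t = 470 days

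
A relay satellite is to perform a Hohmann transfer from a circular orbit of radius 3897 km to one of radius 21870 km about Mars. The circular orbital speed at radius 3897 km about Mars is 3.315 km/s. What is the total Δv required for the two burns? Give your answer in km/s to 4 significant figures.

Δv = 1.634 km/s

From the circular-orbit relation v² = μ/r at r = 3897 km: μ = v²r = (3.315)² × 3897 = 42825.0 km³/s².
The Hohmann ellipse has a_t = (r₁ + r₂)/2 = 12883.5 km.
Circular speed at r₁: v₁ = √(μ/r₁) = √(42825.0/3897) = 3.315 km/s.
On the transfer ellipse at r₁, v² = μ(2/r − 1/a) gives v_p = √[μ(2/r₁ − 1/a_t)] = 4.319 km/s.
First burn Δv₁ = |v_p − v₁| = 1.004 km/s.
Circular speed at r₂: v₂ = √(μ/r₂) = 1.3993 km/s.
Transfer-orbit speed at r₂: v_a = √[μ(2/r₂ − 1/a_t)] = 0.76961 km/s.
Second burn Δv₂ = |v₂ − v_a| = 0.6297 km/s.
Total Δv = Δv₁ + Δv₂ = 1.634 km/s.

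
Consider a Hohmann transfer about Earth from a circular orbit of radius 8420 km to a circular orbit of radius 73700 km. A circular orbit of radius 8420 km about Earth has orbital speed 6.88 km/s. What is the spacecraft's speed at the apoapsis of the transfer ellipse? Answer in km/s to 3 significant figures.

v = 1.05 km/s

From the circular-orbit relation v² = μ/r at r = 8420 km: μ = v²r = (6.88)² × 8420 = 3.98556×10^5 km³/s².
Semi-major axis of the transfer orbit: a_t = (8420 + 73700)/2 = 41060 km.
At apoapsis, r = 73700 km.
From the vis-viva equation, v = √[μ(2/r − 1/a_t)] = 1.053 km/s.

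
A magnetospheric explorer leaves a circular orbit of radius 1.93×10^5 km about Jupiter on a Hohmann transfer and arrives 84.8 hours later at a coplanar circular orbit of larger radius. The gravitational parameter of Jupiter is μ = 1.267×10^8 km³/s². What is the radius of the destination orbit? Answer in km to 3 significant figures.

Transfer time t = 84.8 hours = 3.0528×10^5 s, and t = π√(a_t³/μ).
So a_t = (μ t²/π²)^(1/3) = (1.267×10^8 × (3.0528×10^5)² / π²)^(1/3) = 1.0616×10^6 km.
Since a_t = (r₁ + r₂)/2, r₂ = 2a_t − r₁ = 2×1.0616×10^6 − 1.930×10^5 = 1.9302×10^6 km.

r₂ = 1.93×10^6 km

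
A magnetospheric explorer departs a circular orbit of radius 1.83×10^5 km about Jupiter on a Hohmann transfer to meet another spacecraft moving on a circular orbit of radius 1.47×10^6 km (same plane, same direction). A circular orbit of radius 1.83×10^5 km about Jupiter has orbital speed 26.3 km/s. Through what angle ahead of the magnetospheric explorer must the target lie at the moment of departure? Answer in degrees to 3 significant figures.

From the circular-orbit relation v² = μ/r at r = 1.83×10^5 km: μ = v²r = (26.3)² × 1.83×10^5 = 1.26579×10^8 km³/s².
The Hohmann ellipse has a_t = (r₁ + r₂)/2 = 8.265×10^5 km.
The half-period of the transfer ellipse is t = π√(a_t³/μ) = 2.098×10^5 s.
The target's mean motion on its circular orbit is ω₂ = √(μ/r₂³) = 6.313×10^-6 rad/s.
Angle swept by the target during transfer: ω₂·t = 1.3245 rad = 75.89°.
The magnetospheric explorer traverses 180° on the transfer ellipse, so the target must lead by 180° − 75.89° = 104°.

φ = 104°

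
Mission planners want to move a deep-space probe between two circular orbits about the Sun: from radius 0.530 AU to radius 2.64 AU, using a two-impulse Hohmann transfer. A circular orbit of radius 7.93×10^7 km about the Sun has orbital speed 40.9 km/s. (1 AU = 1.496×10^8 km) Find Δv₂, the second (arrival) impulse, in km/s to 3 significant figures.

From the circular-orbit relation v² = μ/r at r = 7.93×10^7 km: μ = v²r = (40.9)² × 7.93×10^7 = 1.32654×10^11 km³/s².
In km: r₁ = 0.530 × 1.496×10^8 = 7.9288×10^7 km; r₂ = 2.64 × 1.496×10^8 = 3.94944×10^8 km.
Transfer-ellipse semi-major axis a_t = (r₁ + r₂)/2 = (7.9288×10^7 + 3.94944×10^8)/2 = 2.37116×10^8 km.
Circular speed at r = 3.94944×10^8 km: v_c = √(μ/r) = 18.327 km/s.
Transfer-orbit speed at the same r (vis-viva, a = a_t): v_t = √[μ(2/r − 1/a_t)] = 10.598 km/s.
Δv₂ = |v_t − v_c| = |10.598 − 18.327| = 7.729 km/s.

Δv₂ = 7.73 km/s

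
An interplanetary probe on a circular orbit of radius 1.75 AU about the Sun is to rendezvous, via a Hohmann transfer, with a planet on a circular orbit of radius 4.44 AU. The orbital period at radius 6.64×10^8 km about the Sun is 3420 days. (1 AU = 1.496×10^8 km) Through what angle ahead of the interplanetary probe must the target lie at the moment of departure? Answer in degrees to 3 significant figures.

φ = 75.2°

From Kepler's third law T² = 4π²r³/μ at r = 6.64×10^8 km, T = 3420 days = 3420 × 86400 s = 2.95488×10^8 s: μ = 4π²r³/T² = 1.32368×10^11 km³/s².
In km: r₁ = 1.75 × 1.496×10^8 = 2.618×10^8 km; r₂ = 4.44 × 1.496×10^8 = 6.64224×10^8 km.
The Hohmann ellipse has a_t = (r₁ + r₂)/2 = 4.63012×10^8 km.
Transfer time t = π√(a_t³/μ) = 8.6029×10^7 s.
Target angular speed ω₂ = √(μ/r₂³) = 2.1253×10^-8 rad/s.
Angle swept by the target during transfer: ω₂·t = 1.8284 rad = 104.8°.
Arrival is 180° from departure on the ellipse, so φ = 180° − 104.8° = 75.2°.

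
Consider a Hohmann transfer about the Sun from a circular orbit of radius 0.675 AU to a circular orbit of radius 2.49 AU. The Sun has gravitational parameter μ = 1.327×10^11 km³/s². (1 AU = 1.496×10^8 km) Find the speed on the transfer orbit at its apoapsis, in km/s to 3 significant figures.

v = 12.3 km/s

In km: r₁ = 0.675 × 1.496×10^8 = 1.0098×10^8 km; r₂ = 2.49 × 1.496×10^8 = 3.72504×10^8 km.
Semi-major axis of the transfer orbit: a_t = (1.0098×10^8 + 3.72504×10^8)/2 = 2.36742×10^8 km.
At apoapsis, r = 3.72504×10^8 km.
From the vis-viva equation, v = √[μ(2/r − 1/a_t)] = 12.33 km/s.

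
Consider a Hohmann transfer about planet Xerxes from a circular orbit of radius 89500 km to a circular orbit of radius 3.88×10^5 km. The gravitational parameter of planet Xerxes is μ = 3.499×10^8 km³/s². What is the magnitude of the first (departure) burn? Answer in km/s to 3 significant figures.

The Hohmann ellipse has a_t = (r₁ + r₂)/2 = 2.3875×10^5 km.
On the circular orbit at r = 89500 km, v_c = √(μ/r) = 62.53 km/s.
Transfer-orbit speed at the same r (vis-viva, a = a_t): v_t = √[μ(2/r − 1/a_t)] = 79.71 km/s.
Δv₁ = |v_t − v_c| = |79.71 − 62.53| = 17.18 km/s.

Δv₁ = 17.2 km/s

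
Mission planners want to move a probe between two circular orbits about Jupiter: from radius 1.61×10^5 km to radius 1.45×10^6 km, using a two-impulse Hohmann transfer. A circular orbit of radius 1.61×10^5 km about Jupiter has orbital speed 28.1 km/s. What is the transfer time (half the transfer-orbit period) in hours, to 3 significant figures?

From the circular-orbit relation v² = μ/r at r = 1.61×10^5 km: μ = v²r = (28.1)² × 1.61×10^5 = 1.27127×10^8 km³/s².
The Hohmann ellipse has a_t = (r₁ + r₂)/2 = 8.055×10^5 km.
Transfer time t = π√(a_t³/μ) = π√((8.055×10^5)³ / 1.27127×10^8) = 2.0143×10^5 s.
Converting: 2.0143×10^5 s ÷ 3600 s/hour = 56.0 hours.

t = 56.0 hours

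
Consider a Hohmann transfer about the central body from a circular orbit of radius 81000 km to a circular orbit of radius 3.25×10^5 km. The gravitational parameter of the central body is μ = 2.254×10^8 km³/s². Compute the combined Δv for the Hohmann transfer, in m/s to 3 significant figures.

Δv = 23700 m/s

The Hohmann ellipse has a_t = (r₁ + r₂)/2 = 2.030×10^5 km.
Circular speed at r₁: v₁ = √(μ/r₁) = √(2.254×10^8/81000) = 52.7515 km/s.
On the transfer ellipse at r₁, vis-viva equation gives v_p = √[μ(2/r₁ − 1/a_t)] = 66.7464 km/s.
First burn Δv₁ = |v_p − v₁| = 13.99 km/s.
At r₂, v₂ = √(μ/r₂) = 26.34 km/s.
Transfer-orbit speed at r₂: v_a = √[μ(2/r₂ − 1/a_t)] = 16.64 km/s.
Second burn Δv₂ = |v₂ − v_a| = 9.700 km/s.
Δv = Δv₁ + Δv₂ = 13.99 + 9.700 = 23.69 km/s.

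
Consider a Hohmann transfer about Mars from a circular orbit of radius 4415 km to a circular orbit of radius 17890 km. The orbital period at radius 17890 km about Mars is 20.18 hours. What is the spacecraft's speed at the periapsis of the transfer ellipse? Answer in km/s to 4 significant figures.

v = 3.945 km/s

From Kepler's third law T² = 4π²r³/μ at r = 17890 km, T = 20.18 hours = 20.18 × 3600 s = 72648 s: μ = 4π²r³/T² = 42829.5 km³/s².
Transfer-ellipse semi-major axis a_t = (r₁ + r₂)/2 = (4415 + 17890)/2 = 11152.5 km.
At periapsis, r = 4415 km.
Vis-viva: v = √[μ(2/r − 1/a_t)] = √[42829.5 × (2/4415 − 1/11152.5)] = 3.945 km/s.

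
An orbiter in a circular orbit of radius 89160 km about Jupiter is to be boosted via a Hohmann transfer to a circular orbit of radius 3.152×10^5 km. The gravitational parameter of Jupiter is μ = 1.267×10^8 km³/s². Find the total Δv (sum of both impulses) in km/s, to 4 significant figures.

Transfer-ellipse semi-major axis a_t = (r₁ + r₂)/2 = (89160 + 3.152×10^5)/2 = 2.0218×10^5 km.
At r₁ the circular-orbit speed is v₁ = √(μ/r₁) = 37.697 km/s.
On the transfer ellipse at r₁, v² = μ(2/r − 1/a) gives v_p = √[μ(2/r₁ − 1/a_t)] = 47.068 km/s.
First burn Δv₁ = |v_p − v₁| = 9.371 km/s.
Circular speed at r₂: v₂ = √(μ/r₂) = 20.049 km/s.
Transfer-orbit speed at r₂: v_a = √[μ(2/r₂ − 1/a_t)] = 13.314 km/s.
Second burn Δv₂ = |v₂ − v_a| = 6.735 km/s.
Δv = Δv₁ + Δv₂ = 9.371 + 6.735 = 16.11 km/s.

Δv = 16.11 km/s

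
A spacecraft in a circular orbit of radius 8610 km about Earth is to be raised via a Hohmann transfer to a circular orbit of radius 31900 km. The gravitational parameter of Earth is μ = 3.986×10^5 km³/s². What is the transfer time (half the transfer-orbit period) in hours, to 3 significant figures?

Transfer-ellipse semi-major axis a_t = (r₁ + r₂)/2 = (8610 + 31900)/2 = 20255 km.
Half the transfer-orbit period gives t = π√(a_t³/μ) = 14340 s.
Converting: 14340 s ÷ 3600 s/hour = 3.98 hours.

t = 3.98 hours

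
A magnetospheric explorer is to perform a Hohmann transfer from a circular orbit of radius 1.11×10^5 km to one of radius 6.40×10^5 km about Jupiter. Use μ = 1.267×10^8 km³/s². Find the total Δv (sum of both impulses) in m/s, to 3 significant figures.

Δv = 16700 m/s

The Hohmann ellipse has a_t = (r₁ + r₂)/2 = 3.755×10^5 km.
At r₁ the circular-orbit speed is v₁ = √(μ/r₁) = 33.79 km/s.
Transfer-orbit speed at r₁ (v² = μ(2/r − 1/a)): v_p = √[μ(2/r₁ − 1/a_t)] = 44.11 km/s.
First burn Δv₁ = |v_p − v₁| = 10.32 km/s.
Circular speed at r₂: v₂ = √(μ/r₂) = 14.07 km/s.
Transfer-orbit speed at r₂: v_a = √[μ(2/r₂ − 1/a_t)] = 7.650 km/s.
Second burn Δv₂ = |v₂ − v_a| = 6.420 km/s.
Total Δv = Δv₁ + Δv₂ = 16.74 km/s.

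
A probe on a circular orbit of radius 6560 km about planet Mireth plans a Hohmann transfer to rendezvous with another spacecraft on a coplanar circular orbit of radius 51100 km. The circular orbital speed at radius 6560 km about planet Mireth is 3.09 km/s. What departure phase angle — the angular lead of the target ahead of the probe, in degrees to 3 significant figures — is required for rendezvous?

From the circular-orbit relation v² = μ/r at r = 6560 km: μ = v²r = (3.09)² × 6560 = 62635.5 km³/s².
The Hohmann ellipse has a_t = (r₁ + r₂)/2 = 28830 km.
The half-period of the transfer ellipse is t = π√(a_t³/μ) = 61448 s.
Target angular speed ω₂ = √(μ/r₂³) = 2.1666×10^-5 rad/s.
Angle swept by the target during transfer: ω₂·t = 1.3313 rad = 76.28°.
Arrival is 180° from departure on the ellipse, so φ = 180° − 76.28° = 104°.

φ = 104°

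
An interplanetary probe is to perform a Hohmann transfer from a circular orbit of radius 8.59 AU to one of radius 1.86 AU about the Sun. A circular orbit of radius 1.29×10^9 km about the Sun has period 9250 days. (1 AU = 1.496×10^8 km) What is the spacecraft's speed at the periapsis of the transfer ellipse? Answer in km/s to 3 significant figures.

From Kepler's third law T² = 4π²r³/μ at r = 1.29×10^9 km, T = 9250 days = 9250 × 86400 s = 7.992×10^8 s: μ = 4π²r³/T² = 1.32684×10^11 km³/s².
In km: r₁ = 8.59 × 1.496×10^8 = 1.285064×10^9 km; r₂ = 1.86 × 1.496×10^8 = 2.78256×10^8 km.
The Hohmann ellipse has a_t = (r₁ + r₂)/2 = 7.8166×10^8 km.
The periapsis of the transfer ellipse is at r = 2.78256×10^8 km.
Vis-viva: v = √[μ(2/r − 1/a_t)] = √[1.32684×10^11 × (2/2.78256×10^8 − 1/7.8166×10^8)] = 28.00 km/s.

v = 28.0 km/s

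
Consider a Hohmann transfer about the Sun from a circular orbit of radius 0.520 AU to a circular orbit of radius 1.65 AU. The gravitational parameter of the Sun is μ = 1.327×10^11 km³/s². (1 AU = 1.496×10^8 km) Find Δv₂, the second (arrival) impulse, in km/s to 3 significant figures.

Δv₂ = 7.13 km/s

In km: r₁ = 0.520 × 1.496×10^8 = 7.7792×10^7 km; r₂ = 1.65 × 1.496×10^8 = 2.4684×10^8 km.
The Hohmann ellipse has a_t = (r₁ + r₂)/2 = 1.62316×10^8 km.
Circular speed at r = 2.4684×10^8 km: v_c = √(μ/r) = 23.186 km/s.
Transfer-orbit speed at the same r (vis-viva, a = a_t): v_t = √[μ(2/r − 1/a_t)] = 16.051 km/s.
Δv₂ = |v_t − v_c| = |16.051 − 23.186| = 7.135 km/s.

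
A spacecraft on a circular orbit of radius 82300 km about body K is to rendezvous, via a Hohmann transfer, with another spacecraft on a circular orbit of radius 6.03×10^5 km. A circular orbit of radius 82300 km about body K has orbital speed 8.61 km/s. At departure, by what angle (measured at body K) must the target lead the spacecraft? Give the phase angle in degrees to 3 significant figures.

φ = 103°

From the circular-orbit relation v² = μ/r at r = 82300 km: μ = v²r = (8.61)² × 82300 = 6.10107×10^6 km³/s².
Transfer-ellipse semi-major axis a_t = (r₁ + r₂)/2 = (82300 + 6.030×10^5)/2 = 3.4265×10^5 km.
The half-period of the transfer ellipse is t = π√(a_t³/μ) = 2.551×10^5 s.
Target angular speed ω₂ = √(μ/r₂³) = 5.275×10^-6 rad/s.
Angle swept by the target during transfer: ω₂·t = 1.3457 rad = 77.10°.
The spacecraft traverses 180° on the transfer ellipse, so the target must lead by 180° − 77.10° = 103°.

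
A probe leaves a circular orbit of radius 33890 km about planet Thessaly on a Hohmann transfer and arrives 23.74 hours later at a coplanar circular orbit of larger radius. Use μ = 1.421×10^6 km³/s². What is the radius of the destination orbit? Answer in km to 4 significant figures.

Transfer time t = 23.74 hours = 85464 s, and t = π√(a_t³/μ).
So a_t = (μ t²/π²)^(1/3) = (1.421×10^6 × (85464)² / π²)^(1/3) = 1.0169×10^5 km.
Since a_t = (r₁ + r₂)/2, r₂ = 2a_t − r₁ = 2×1.0169×10^5 − 33890 = 1.6949×10^5 km.

r₂ = 1.695×10^5 km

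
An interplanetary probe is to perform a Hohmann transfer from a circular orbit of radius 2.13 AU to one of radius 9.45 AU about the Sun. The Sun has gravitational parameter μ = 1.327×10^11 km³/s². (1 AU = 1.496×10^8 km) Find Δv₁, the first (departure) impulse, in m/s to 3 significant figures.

Δv₁ = 5660 m/s

In km: r₁ = 2.13 × 1.496×10^8 = 3.18648×10^8 km; r₂ = 9.45 × 1.496×10^8 = 1.41372×10^9 km.
Transfer-ellipse semi-major axis a_t = (r₁ + r₂)/2 = (3.18648×10^8 + 1.41372×10^9)/2 = 8.66184×10^8 km.
On the circular orbit at r = 3.18648×10^8 km, v_c = √(μ/r) = 20.407 km/s.
Vis-viva on the transfer ellipse at r = 3.18648×10^8 km gives v_t = √[μ(2/r − 1/a_t)] = 26.071 km/s.
Δv₁ = |v_t − v_c| = |26.071 − 20.407| = 5.664 km/s.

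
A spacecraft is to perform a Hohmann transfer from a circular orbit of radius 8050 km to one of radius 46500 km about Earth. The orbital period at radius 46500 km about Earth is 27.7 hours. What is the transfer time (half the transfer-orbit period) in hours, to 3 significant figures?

t = 6.22 hours

From Kepler's third law T² = 4π²r³/μ at r = 46500 km, T = 27.7 hours = 27.7 × 3600 s = 99720 s: μ = 4π²r³/T² = 3.99166×10^5 km³/s².
The Hohmann ellipse has a_t = (r₁ + r₂)/2 = 27275 km.
Transfer time t = π√(a_t³/μ) = π√((27275)³ / 3.99166×10^5) = 22400 s.
Converting: 22400 s ÷ 3600 s/hour = 6.22 hours.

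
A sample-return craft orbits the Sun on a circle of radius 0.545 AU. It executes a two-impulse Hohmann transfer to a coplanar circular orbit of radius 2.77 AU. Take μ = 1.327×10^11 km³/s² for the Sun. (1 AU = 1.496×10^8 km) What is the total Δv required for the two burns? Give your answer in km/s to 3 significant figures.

Δv = 19.4 km/s

In km: r₁ = 0.545 × 1.496×10^8 = 8.1532×10^7 km; r₂ = 2.77 × 1.496×10^8 = 4.14392×10^8 km.
Transfer-ellipse semi-major axis a_t = (r₁ + r₂)/2 = (8.1532×10^7 + 4.14392×10^8)/2 = 2.47962×10^8 km.
At r₁ the circular-orbit speed is v₁ = √(μ/r₁) = 40.34 km/s.
Transfer-orbit speed at r₁ (vis-viva): v_p = √[μ(2/r₁ − 1/a_t)] = 52.15 km/s.
First burn Δv₁ = |v_p − v₁| = 11.81 km/s.
Circular speed at r₂: v₂ = √(μ/r₂) = 17.895 km/s.
Transfer-orbit speed at r₂: v_a = √[μ(2/r₂ − 1/a_t)] = 10.261 km/s.
Second burn Δv₂ = |v₂ − v_a| = 7.634 km/s.
Δv = Δv₁ + Δv₂ = 11.81 + 7.634 = 19.44 km/s.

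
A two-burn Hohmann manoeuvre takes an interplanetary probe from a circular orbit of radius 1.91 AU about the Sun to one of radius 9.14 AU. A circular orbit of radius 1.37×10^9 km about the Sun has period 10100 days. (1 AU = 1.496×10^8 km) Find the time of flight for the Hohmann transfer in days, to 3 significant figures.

t = 2370 days

From Kepler's third law T² = 4π²r³/μ at r = 1.37×10^9 km, T = 10100 days = 10100 × 86400 s = 8.7264×10^8 s: μ = 4π²r³/T² = 1.33306×10^11 km³/s².
In km: r₁ = 1.91 × 1.496×10^8 = 2.85736×10^8 km; r₂ = 9.14 × 1.496×10^8 = 1.367344×10^9 km.
Semi-major axis of the transfer orbit: a_t = (2.85736×10^8 + 1.367344×10^9)/2 = 8.2654×10^8 km.
Half the transfer-orbit period gives t = π√(a_t³/μ) = 2.045×10^8 s.
Converting: 2.045×10^8 s ÷ 86400 s/day = 2370 days.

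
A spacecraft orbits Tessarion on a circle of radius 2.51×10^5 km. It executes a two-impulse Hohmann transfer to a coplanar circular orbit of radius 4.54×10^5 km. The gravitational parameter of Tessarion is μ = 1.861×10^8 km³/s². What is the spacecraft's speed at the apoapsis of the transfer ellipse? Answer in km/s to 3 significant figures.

v = 17.1 km/s

The Hohmann ellipse has a_t = (r₁ + r₂)/2 = 3.525×10^5 km.
The apoapsis of the transfer ellipse is at r = 4.540×10^5 km.
From the vis-viva equation, v = √[μ(2/r − 1/a_t)] = 17.08 km/s.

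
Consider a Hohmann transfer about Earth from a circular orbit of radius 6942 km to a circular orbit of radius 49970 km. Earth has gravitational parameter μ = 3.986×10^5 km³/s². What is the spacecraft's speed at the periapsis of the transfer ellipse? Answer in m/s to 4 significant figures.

Transfer-ellipse semi-major axis a_t = (r₁ + r₂)/2 = (6942 + 49970)/2 = 28456 km.
The periapsis of the transfer ellipse is at r = 6942 km.
Applying v² = μ(2/r − 1/a_t): v = 10.04 km/s.

v = 10040 m/s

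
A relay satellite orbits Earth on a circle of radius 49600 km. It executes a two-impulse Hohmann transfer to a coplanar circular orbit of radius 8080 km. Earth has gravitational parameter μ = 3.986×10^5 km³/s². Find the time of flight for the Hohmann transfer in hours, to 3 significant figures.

t = 6.77 hours

Semi-major axis of the transfer orbit: a_t = (49600 + 8080)/2 = 28840 km.
Half the transfer-orbit period gives t = π√(a_t³/μ) = 24370 s.
Converting: 24370 s ÷ 3600 s/hour = 6.77 hours.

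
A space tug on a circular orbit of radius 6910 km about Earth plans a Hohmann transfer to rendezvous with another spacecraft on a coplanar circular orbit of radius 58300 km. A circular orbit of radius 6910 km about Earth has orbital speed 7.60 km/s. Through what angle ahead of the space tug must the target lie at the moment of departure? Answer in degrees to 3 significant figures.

φ = 105°

From the circular-orbit relation v² = μ/r at r = 6910 km: μ = v²r = (7.60)² × 6910 = 3.99122×10^5 km³/s².
The Hohmann ellipse has a_t = (r₁ + r₂)/2 = 32605 km.
Transfer time t = π√(a_t³/μ) = 29276.8 s.
The target's mean motion on its circular orbit is ω₂ = √(μ/r₂³) = 4.48797×10^-5 rad/s.
Angle swept by the target during transfer: ω₂·t = 1.3139 rad = 75.28°.
Arrival is 180° from departure on the ellipse, so φ = 180° − 75.28° = 105°.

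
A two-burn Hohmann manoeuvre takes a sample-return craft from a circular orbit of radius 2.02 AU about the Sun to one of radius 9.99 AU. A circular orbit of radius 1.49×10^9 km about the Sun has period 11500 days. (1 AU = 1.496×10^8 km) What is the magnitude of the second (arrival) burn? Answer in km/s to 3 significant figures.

Δv₂ = 3.95 km/s

From Kepler's third law T² = 4π²r³/μ at r = 1.49×10^9 km, T = 11500 days = 11500 × 86400 s = 9.936×10^8 s: μ = 4π²r³/T² = 1.32280×10^11 km³/s².
In km: r₁ = 2.02 × 1.496×10^8 = 3.02192×10^8 km; r₂ = 9.99 × 1.496×10^8 = 1.494504×10^9 km.
Semi-major axis of the transfer orbit: a_t = (3.02192×10^8 + 1.494504×10^9)/2 = 8.98348×10^8 km.
Circular speed at r = 1.494504×10^9 km: v_c = √(μ/r) = 9.408 km/s.
Transfer-orbit speed at the same r (vis-viva, a = a_t): v_t = √[μ(2/r − 1/a_t)] = 5.457 km/s.
Δv₂ = |v_t − v_c| = |5.457 − 9.408| = 3.951 km/s.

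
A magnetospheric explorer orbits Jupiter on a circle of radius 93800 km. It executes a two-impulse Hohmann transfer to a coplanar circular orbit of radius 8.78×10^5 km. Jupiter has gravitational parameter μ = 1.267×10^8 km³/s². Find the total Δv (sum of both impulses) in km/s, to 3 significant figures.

Δv = 19.4 km/s

Semi-major axis of the transfer orbit: a_t = (93800 + 8.780×10^5)/2 = 4.859×10^5 km.
Circular speed at r₁: v₁ = √(μ/r₁) = √(1.267×10^8/93800) = 36.753 km/s.
Transfer-orbit speed at r₁ (vis-viva): v_p = √[μ(2/r₁ − 1/a_t)] = 49.404 km/s.
First burn Δv₁ = |v_p − v₁| = 12.651 km/s.
At r₂, v₂ = √(μ/r₂) = 12.0127 km/s.
Transfer-orbit speed at r₂: v_a = √[μ(2/r₂ − 1/a_t)] = 5.27800 km/s.
Second burn Δv₂ = |v₂ − v_a| = 6.7347 km/s.
Total Δv = Δv₁ + Δv₂ = 19.39 km/s.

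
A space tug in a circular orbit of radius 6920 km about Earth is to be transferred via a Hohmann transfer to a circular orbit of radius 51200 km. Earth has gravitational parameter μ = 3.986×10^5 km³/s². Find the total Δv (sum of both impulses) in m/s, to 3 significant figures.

Δv = 3910 m/s

The Hohmann ellipse has a_t = (r₁ + r₂)/2 = 29060 km.
At r₁ the circular-orbit speed is v₁ = √(μ/r₁) = 7.58954 km/s.
On the transfer ellipse at r₁, vis-viva equation gives v_p = √[μ(2/r₁ − 1/a_t)] = 10.0740 km/s.
First burn Δv₁ = |v_p − v₁| = 2.484 km/s.
At r₂, v₂ = √(μ/r₂) = 2.7902 km/s.
Transfer-orbit speed at r₂: v_a = √[μ(2/r₂ − 1/a_t)] = 1.3616 km/s.
Second burn Δv₂ = |v₂ − v_a| = 1.429 km/s.
Total Δv = Δv₁ + Δv₂ = 3.913 km/s.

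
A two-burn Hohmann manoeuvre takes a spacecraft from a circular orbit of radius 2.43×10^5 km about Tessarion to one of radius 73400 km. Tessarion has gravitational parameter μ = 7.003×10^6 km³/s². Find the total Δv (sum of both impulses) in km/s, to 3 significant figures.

Δv = 4.05 km/s

The Hohmann ellipse has a_t = (r₁ + r₂)/2 = 1.582×10^5 km.
At r₁ the circular-orbit speed is v₁ = √(μ/r₁) = 5.3683 km/s.
Transfer-orbit speed at r₁ (v² = μ(2/r − 1/a)): v_a = √[μ(2/r₁ − 1/a_t)] = 3.6567 km/s.
First burn Δv₁ = |v_a − v₁| = 1.712 km/s.
Circular speed at r₂: v₂ = √(μ/r₂) = 9.7677 km/s.
Transfer-orbit speed at r₂: v_p = √[μ(2/r₂ − 1/a_t)] = 12.106 km/s.
Second burn Δv₂ = |v₂ − v_p| = 2.338 km/s.
Δv = Δv₁ + Δv₂ = 1.712 + 2.338 = 4.050 km/s.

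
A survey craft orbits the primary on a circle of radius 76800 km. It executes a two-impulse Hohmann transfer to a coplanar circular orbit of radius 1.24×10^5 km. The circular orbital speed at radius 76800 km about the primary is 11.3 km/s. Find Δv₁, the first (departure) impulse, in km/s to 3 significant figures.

From the circular-orbit relation v² = μ/r at r = 76800 km: μ = v²r = (11.3)² × 76800 = 9.80659×10^6 km³/s².
The Hohmann ellipse has a_t = (r₁ + r₂)/2 = 1.004×10^5 km.
Circular speed at r = 76800 km: v_c = √(μ/r) = 11.300 km/s.
Transfer-orbit speed at the same r (vis-viva, a = a_t): v_t = √[μ(2/r − 1/a_t)] = 12.558 km/s.
Δv₁ = |v_t − v_c| = |12.558 − 11.300| = 1.258 km/s.

Δv₁ = 1.26 km/s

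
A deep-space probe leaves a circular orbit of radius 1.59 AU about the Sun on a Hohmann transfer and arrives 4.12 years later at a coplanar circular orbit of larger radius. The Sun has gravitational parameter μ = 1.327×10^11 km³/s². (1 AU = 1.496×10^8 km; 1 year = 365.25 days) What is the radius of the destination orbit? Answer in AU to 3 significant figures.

r₂ = 6.57 AU

In km: r₁ = 1.59 × 1.496×10^8 = 2.37864×10^8 km.
Transfer time t = 4.12 years × 365.25 × 86400 s = 1.30017312×10^8 s, and t = π√(a_t³/μ).
So a_t = (μ t²/π²)^(1/3) = (1.327×10^11 × (1.30017312×10^8)² / π²)^(1/3) = 6.1027×10^8 km.
Since a_t = (r₁ + r₂)/2, r₂ = 2a_t − r₁ = 2×6.1027×10^8 − 2.37864×10^8 = 9.82676×10^8 km.
In AU: r₂ = 9.82676×10^8 / 1.496×10^8 = 6.57 AU.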